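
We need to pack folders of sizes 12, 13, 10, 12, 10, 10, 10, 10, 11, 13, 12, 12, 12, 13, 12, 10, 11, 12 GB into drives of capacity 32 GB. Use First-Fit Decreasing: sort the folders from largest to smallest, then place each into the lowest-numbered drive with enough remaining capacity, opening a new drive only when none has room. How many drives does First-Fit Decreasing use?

8

Sorted descending: 13, 13, 13, 12, 12, 12, 12, 12, 12, 12, 11, 11, 10, 10, 10, 10, 10, 10.
13 GB → drive 1 (remaining 19 GB)
13 GB → drive 1 (remaining 6 GB)
13 GB → drive 2 (remaining 19 GB)
12 GB → drive 2 (remaining 7 GB)
12 GB → drive 3 (remaining 20 GB)
12 GB → drive 3 (remaining 8 GB)
12 GB → drive 4 (remaining 20 GB)
12 GB → drive 4 (remaining 8 GB)
12 GB → drive 5 (remaining 20 GB)
12 GB → drive 5 (remaining 8 GB)
11 GB → drive 6 (remaining 21 GB)
11 GB → drive 6 (remaining 10 GB)
10 GB → drive 6 (remaining 0 GB)
10 GB → drive 7 (remaining 22 GB)
10 GB → drive 7 (remaining 12 GB)
10 GB → drive 7 (remaining 2 GB)
10 GB → drive 8 (remaining 22 GB)
10 GB → drive 8 (remaining 12 GB)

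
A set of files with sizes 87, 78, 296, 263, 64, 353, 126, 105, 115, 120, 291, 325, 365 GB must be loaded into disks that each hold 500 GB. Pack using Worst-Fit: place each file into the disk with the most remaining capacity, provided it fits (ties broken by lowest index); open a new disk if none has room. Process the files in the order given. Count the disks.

disk 1: place 87 GB, 413 GB left
disk 1: place 78 GB, 335 GB left
disk 1: place 296 GB, 39 GB left
disk 2: place 263 GB, 237 GB left
disk 2: place 64 GB, 173 GB left
disk 3: place 353 GB, 147 GB left
disk 2: place 126 GB, 47 GB left
disk 3: place 105 GB, 42 GB left
disk 4: place 115 GB, 385 GB left
disk 4: place 120 GB, 265 GB left
disk 5: place 291 GB, 209 GB left
disk 6: place 325 GB, 175 GB left
disk 7: place 365 GB, 135 GB left

7 disks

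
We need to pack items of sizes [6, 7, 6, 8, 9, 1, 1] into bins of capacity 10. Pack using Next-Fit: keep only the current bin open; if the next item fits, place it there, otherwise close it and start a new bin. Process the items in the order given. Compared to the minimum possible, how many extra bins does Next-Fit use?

1

Next-Fit: [6] [7] [6] [8] [9,1] [1] → 6 bins.
5 items exceed 5 (half the capacity), and no two of those can share a bin, so at least 5 bins are needed.
An optimal packing achieves that bound: [9,1] [8,1] [7] [6] [6] → 5 bins.
Excess: 6 − 5 = 1.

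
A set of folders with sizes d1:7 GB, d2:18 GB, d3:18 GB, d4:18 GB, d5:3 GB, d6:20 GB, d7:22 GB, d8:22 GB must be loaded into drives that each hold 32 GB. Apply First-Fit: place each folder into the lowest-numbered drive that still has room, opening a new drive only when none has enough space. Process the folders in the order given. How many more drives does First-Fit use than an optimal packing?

First-Fit: [7,18,3] [18] [18] [20] [22] [22] → 6 drives.
6 folders exceed 16 GB (half the capacity), and no two of those can share a drive, so at least 6 drives are needed.
So 6 is already optimal.

0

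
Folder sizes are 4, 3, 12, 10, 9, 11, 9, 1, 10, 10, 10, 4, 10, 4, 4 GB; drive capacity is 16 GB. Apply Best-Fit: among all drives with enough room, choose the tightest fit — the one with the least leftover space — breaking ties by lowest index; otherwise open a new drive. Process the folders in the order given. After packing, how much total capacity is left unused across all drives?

Put 4 GB in drive 1; 12 GB remain.
Put 3 GB in drive 1; 9 GB remain.
Put 12 GB in drive 2; 4 GB remain.
Put 10 GB in drive 3; 6 GB remain.
Put 9 GB in drive 1; 0 GB remain.
Put 11 GB in drive 4; 5 GB remain.
Put 9 GB in drive 5; 7 GB remain.
Put 1 GB in drive 2; 3 GB remain.
Put 10 GB in drive 6; 6 GB remain.
Put 10 GB in drive 7; 6 GB remain.
Put 10 GB in drive 8; 6 GB remain.
Put 4 GB in drive 4; 1 GB remain.
Put 10 GB in drive 9; 6 GB remain.
Put 4 GB in drive 3; 2 GB remain.
Put 4 GB in drive 6; 2 GB remain.
9 drives × 16 GB = 144 GB; used 111 GB; unused 33 GB.

33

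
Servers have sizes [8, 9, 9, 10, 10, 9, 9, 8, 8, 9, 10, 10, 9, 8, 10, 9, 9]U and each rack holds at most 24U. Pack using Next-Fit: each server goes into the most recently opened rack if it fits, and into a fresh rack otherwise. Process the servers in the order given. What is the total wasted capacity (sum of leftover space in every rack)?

62

rack 1: place 8U, 16U left
rack 1: place 9U, 7U left
rack 2: place 9U, 15U left
rack 2: place 10U, 5U left
rack 3: place 10U, 14U left
rack 3: place 9U, 5U left
rack 4: place 9U, 15U left
rack 4: place 8U, 7U left
rack 5: place 8U, 16U left
rack 5: place 9U, 7U left
rack 6: place 10U, 14U left
rack 6: place 10U, 4U left
rack 7: place 9U, 15U left
rack 7: place 8U, 7U left
rack 8: place 10U, 14U left
rack 8: place 9U, 5U left
rack 9: place 9U, 15U left
9 racks × 24U = 216U; used 154U; unused 62U.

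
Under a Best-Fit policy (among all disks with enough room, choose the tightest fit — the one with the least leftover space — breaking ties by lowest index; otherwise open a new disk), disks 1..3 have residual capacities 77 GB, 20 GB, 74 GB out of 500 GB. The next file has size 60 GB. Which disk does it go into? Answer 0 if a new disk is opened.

3

Disks with room: disk 1 (77 GB), disk 3 (74 GB).
Tightest fit is disk 3 with 74 GB free.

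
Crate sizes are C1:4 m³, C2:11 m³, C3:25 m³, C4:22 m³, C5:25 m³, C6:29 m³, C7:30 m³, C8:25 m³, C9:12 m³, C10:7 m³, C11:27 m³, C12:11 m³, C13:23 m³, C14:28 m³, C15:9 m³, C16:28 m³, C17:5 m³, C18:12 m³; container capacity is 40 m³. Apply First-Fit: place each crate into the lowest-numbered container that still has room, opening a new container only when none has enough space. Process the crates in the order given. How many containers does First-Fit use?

C1 (4 m³) → container 1 (remaining 36 m³)
C2 (11 m³) → container 1 (remaining 25 m³)
C3 (25 m³) → container 1 (remaining 0 m³)
C4 (22 m³) → container 2 (remaining 18 m³)
C5 (25 m³) → container 3 (remaining 15 m³)
C6 (29 m³) → container 4 (remaining 11 m³)
C7 (30 m³) → container 5 (remaining 10 m³)
C8 (25 m³) → container 6 (remaining 15 m³)
C9 (12 m³) → container 2 (remaining 6 m³)
C10 (7 m³) → container 3 (remaining 8 m³)
C11 (27 m³) → container 7 (remaining 13 m³)
C12 (11 m³) → container 4 (remaining 0 m³)
C13 (23 m³) → container 8 (remaining 17 m³)
C14 (28 m³) → container 9 (remaining 12 m³)
C15 (9 m³) → container 5 (remaining 1 m³)
C16 (28 m³) → container 10 (remaining 12 m³)
C17 (5 m³) → container 2 (remaining 1 m³)
C18 (12 m³) → container 6 (remaining 3 m³)
Final containers: [4,11,25] [22,12,5] [25,7] [29,11] [30,9] [25,12] [27] [23] [28] [28].

10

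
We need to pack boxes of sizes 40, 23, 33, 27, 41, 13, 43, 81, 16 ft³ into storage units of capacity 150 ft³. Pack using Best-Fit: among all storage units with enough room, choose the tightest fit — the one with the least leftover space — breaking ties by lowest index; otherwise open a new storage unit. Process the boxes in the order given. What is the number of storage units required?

Put 40 ft³ in storage unit 1; 110 ft³ remain.
Put 23 ft³ in storage unit 1; 87 ft³ remain.
Put 33 ft³ in storage unit 1; 54 ft³ remain.
Put 27 ft³ in storage unit 1; 27 ft³ remain.
Put 41 ft³ in storage unit 2; 109 ft³ remain.
Put 13 ft³ in storage unit 1; 14 ft³ remain.
Put 43 ft³ in storage unit 2; 66 ft³ remain.
Put 81 ft³ in storage unit 3; 69 ft³ remain.
Put 16 ft³ in storage unit 2; 50 ft³ remain.
Final storage units: [40,23,33,27,13] [41,43,16] [81].

3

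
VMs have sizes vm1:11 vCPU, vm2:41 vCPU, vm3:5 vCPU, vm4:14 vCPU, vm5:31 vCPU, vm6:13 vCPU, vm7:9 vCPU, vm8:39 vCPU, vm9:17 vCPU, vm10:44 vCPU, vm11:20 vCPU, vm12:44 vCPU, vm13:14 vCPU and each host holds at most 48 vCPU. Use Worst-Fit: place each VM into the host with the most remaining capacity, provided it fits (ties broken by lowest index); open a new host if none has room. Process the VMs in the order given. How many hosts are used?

vm1 (11 vCPU) → host 1 (remaining 37 vCPU)
vm2 (41 vCPU) → host 2 (remaining 7 vCPU)
vm3 (5 vCPU) → host 1 (remaining 32 vCPU)
vm4 (14 vCPU) → host 1 (remaining 18 vCPU)
vm5 (31 vCPU) → host 3 (remaining 17 vCPU)
vm6 (13 vCPU) → host 1 (remaining 5 vCPU)
vm7 (9 vCPU) → host 3 (remaining 8 vCPU)
vm8 (39 vCPU) → host 4 (remaining 9 vCPU)
vm9 (17 vCPU) → host 5 (remaining 31 vCPU)
vm10 (44 vCPU) → host 6 (remaining 4 vCPU)
vm11 (20 vCPU) → host 5 (remaining 11 vCPU)
vm12 (44 vCPU) → host 7 (remaining 4 vCPU)
vm13 (14 vCPU) → host 8 (remaining 34 vCPU)

8 hosts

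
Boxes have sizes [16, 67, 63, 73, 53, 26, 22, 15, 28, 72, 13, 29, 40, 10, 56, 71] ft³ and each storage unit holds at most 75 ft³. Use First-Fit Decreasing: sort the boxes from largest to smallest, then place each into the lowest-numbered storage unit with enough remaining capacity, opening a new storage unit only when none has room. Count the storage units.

Sorted descending: 73, 72, 71, 67, 63, 56, 53, 40, 29, 28, 26, 22, 16, 15, 13, 10.
73 ft³ → storage unit 1 (remaining 2 ft³)
72 ft³ → storage unit 2 (remaining 3 ft³)
71 ft³ → storage unit 3 (remaining 4 ft³)
67 ft³ → storage unit 4 (remaining 8 ft³)
63 ft³ → storage unit 5 (remaining 12 ft³)
56 ft³ → storage unit 6 (remaining 19 ft³)
53 ft³ → storage unit 7 (remaining 22 ft³)
40 ft³ → storage unit 8 (remaining 35 ft³)
29 ft³ → storage unit 8 (remaining 6 ft³)
28 ft³ → storage unit 9 (remaining 47 ft³)
26 ft³ → storage unit 9 (remaining 21 ft³)
22 ft³ → storage unit 7 (remaining 0 ft³)
16 ft³ → storage unit 6 (remaining 3 ft³)
15 ft³ → storage unit 9 (remaining 6 ft³)
13 ft³ → storage unit 10 (remaining 62 ft³)
10 ft³ → storage unit 5 (remaining 2 ft³)
Final storage units: [73] [72] [71] [67] [63,10] [56,16] [53,22] [40,29] [28,26,15] [13].

10 storage units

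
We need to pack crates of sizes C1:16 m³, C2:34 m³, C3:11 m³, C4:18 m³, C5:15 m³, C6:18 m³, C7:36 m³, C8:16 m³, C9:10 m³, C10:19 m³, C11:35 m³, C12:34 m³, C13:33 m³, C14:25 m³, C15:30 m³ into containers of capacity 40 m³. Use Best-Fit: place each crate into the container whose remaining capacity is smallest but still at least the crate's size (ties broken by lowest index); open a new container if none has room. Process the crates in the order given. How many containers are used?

11

C1 (16 m³) → container 1 (remaining 24 m³)
C2 (34 m³) → container 2 (remaining 6 m³)
C3 (11 m³) → container 1 (remaining 13 m³)
C4 (18 m³) → container 3 (remaining 22 m³)
C5 (15 m³) → container 3 (remaining 7 m³)
C6 (18 m³) → container 4 (remaining 22 m³)
C7 (36 m³) → container 5 (remaining 4 m³)
C8 (16 m³) → container 4 (remaining 6 m³)
C9 (10 m³) → container 1 (remaining 3 m³)
C10 (19 m³) → container 6 (remaining 21 m³)
C11 (35 m³) → container 7 (remaining 5 m³)
C12 (34 m³) → container 8 (remaining 6 m³)
C13 (33 m³) → container 9 (remaining 7 m³)
C14 (25 m³) → container 10 (remaining 15 m³)
C15 (30 m³) → container 11 (remaining 10 m³)
Final containers: [16,11,10] [34] [18,15] [18,16] [36] [19] [35] [34] [33] [25] [30].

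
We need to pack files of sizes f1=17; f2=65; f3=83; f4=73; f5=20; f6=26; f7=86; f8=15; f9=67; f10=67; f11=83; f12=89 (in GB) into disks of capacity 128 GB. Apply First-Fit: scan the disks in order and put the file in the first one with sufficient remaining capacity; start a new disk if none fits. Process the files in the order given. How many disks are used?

Put f1 (17 GB) in disk 1; 111 GB remain.
Put f2 (65 GB) in disk 1; 46 GB remain.
Put f3 (83 GB) in disk 2; 45 GB remain.
Put f4 (73 GB) in disk 3; 55 GB remain.
Put f5 (20 GB) in disk 1; 26 GB remain.
Put f6 (26 GB) in disk 1; 0 GB remain.
Put f7 (86 GB) in disk 4; 42 GB remain.
Put f8 (15 GB) in disk 2; 30 GB remain.
Put f9 (67 GB) in disk 5; 61 GB remain.
Put f10 (67 GB) in disk 6; 61 GB remain.
Put f11 (83 GB) in disk 7; 45 GB remain.
Put f12 (89 GB) in disk 8; 39 GB remain.
Final disks: [17,65,20,26] [83,15] [73] [86] [67] [67] [83] [89].

8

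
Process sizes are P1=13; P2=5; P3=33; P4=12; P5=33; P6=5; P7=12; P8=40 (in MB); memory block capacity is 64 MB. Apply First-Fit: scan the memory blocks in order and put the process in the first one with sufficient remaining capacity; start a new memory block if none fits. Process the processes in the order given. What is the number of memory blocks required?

3 memory blocks

memory block 1: place P1 (13 MB), 51 MB left
memory block 1: place P2 (5 MB), 46 MB left
memory block 1: place P3 (33 MB), 13 MB left
memory block 1: place P4 (12 MB), 1 MB left
memory block 2: place P5 (33 MB), 31 MB left
memory block 2: place P6 (5 MB), 26 MB left
memory block 2: place P7 (12 MB), 14 MB left
memory block 3: place P8 (40 MB), 24 MB left
Final memory blocks: [13,5,33,12] [33,5,12] [40].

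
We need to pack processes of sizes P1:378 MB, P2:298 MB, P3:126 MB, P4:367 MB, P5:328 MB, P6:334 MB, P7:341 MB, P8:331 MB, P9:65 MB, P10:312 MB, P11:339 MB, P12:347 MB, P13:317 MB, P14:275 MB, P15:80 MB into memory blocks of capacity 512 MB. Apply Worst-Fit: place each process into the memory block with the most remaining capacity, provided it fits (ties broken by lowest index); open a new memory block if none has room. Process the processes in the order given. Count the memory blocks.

12

memory block 1: place P1 (378 MB), 134 MB left
memory block 2: place P2 (298 MB), 214 MB left
memory block 2: place P3 (126 MB), 88 MB left
memory block 3: place P4 (367 MB), 145 MB left
memory block 4: place P5 (328 MB), 184 MB left
memory block 5: place P6 (334 MB), 178 MB left
memory block 6: place P7 (341 MB), 171 MB left
memory block 7: place P8 (331 MB), 181 MB left
memory block 4: place P9 (65 MB), 119 MB left
memory block 8: place P10 (312 MB), 200 MB left
memory block 9: place P11 (339 MB), 173 MB left
memory block 10: place P12 (347 MB), 165 MB left
memory block 11: place P13 (317 MB), 195 MB left
memory block 12: place P14 (275 MB), 237 MB left
memory block 12: place P15 (80 MB), 157 MB left
Final memory blocks: [378] [298,126] [367] [328,65] [334] [341] [331] [312] [339] [347] [317] [275,80].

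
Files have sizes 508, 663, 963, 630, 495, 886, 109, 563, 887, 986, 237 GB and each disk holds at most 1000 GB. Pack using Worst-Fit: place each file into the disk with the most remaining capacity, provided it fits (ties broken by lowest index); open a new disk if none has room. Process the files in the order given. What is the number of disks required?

9

Put 508 GB in disk 1; 492 GB remain.
Put 663 GB in disk 2; 337 GB remain.
Put 963 GB in disk 3; 37 GB remain.
Put 630 GB in disk 4; 370 GB remain.
Put 495 GB in disk 5; 505 GB remain.
Put 886 GB in disk 6; 114 GB remain.
Put 109 GB in disk 5; 396 GB remain.
Put 563 GB in disk 7; 437 GB remain.
Put 887 GB in disk 8; 113 GB remain.
Put 986 GB in disk 9; 14 GB remain.
Put 237 GB in disk 1; 255 GB remain.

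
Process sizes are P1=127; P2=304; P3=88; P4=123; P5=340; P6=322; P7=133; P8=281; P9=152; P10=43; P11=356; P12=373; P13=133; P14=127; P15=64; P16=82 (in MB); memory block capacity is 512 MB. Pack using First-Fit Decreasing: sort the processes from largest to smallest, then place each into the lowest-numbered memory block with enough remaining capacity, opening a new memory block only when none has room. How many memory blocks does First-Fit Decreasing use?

7

Sorted descending: 373, 356, 340, 322, 304, 281, 152, 133, 133, 127, 127, 123, 88, 82, 64, 43.
memory block 1: place 373 MB, 139 MB left
memory block 2: place 356 MB, 156 MB left
memory block 3: place 340 MB, 172 MB left
memory block 4: place 322 MB, 190 MB left
memory block 5: place 304 MB, 208 MB left
memory block 6: place 281 MB, 231 MB left
memory block 2: place 152 MB, 4 MB left
memory block 1: place 133 MB, 6 MB left
memory block 3: place 133 MB, 39 MB left
memory block 4: place 127 MB, 63 MB left
memory block 5: place 127 MB, 81 MB left
memory block 6: place 123 MB, 108 MB left
memory block 6: place 88 MB, 20 MB left
memory block 7: place 82 MB, 430 MB left
memory block 5: place 64 MB, 17 MB left
memory block 4: place 43 MB, 20 MB left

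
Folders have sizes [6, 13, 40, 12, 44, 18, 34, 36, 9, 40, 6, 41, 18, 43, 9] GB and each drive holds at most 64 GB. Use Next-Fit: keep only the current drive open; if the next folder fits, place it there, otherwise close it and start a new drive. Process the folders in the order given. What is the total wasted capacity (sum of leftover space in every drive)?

Put 6 GB in drive 1; 58 GB remain.
Put 13 GB in drive 1; 45 GB remain.
Put 40 GB in drive 1; 5 GB remain.
Put 12 GB in drive 2; 52 GB remain.
Put 44 GB in drive 2; 8 GB remain.
Put 18 GB in drive 3; 46 GB remain.
Put 34 GB in drive 3; 12 GB remain.
Put 36 GB in drive 4; 28 GB remain.
Put 9 GB in drive 4; 19 GB remain.
Put 40 GB in drive 5; 24 GB remain.
Put 6 GB in drive 5; 18 GB remain.
Put 41 GB in drive 6; 23 GB remain.
Put 18 GB in drive 6; 5 GB remain.
Put 43 GB in drive 7; 21 GB remain.
Put 9 GB in drive 7; 12 GB remain.
7 drives × 64 GB = 448 GB; used 369 GB; unused 79 GB.

79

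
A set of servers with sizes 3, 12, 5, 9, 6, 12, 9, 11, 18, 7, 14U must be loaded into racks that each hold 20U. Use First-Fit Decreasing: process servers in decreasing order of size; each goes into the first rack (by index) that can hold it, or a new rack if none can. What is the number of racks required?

6

Sorted descending: 18, 14, 12, 12, 11, 9, 9, 7, 6, 5, 3.
Put 18U in rack 1; 2U remain.
Put 14U in rack 2; 6U remain.
Put 12U in rack 3; 8U remain.
Put 12U in rack 4; 8U remain.
Put 11U in rack 5; 9U remain.
Put 9U in rack 5; 0U remain.
Put 9U in rack 6; 11U remain.
Put 7U in rack 3; 1U remain.
Put 6U in rack 2; 0U remain.
Put 5U in rack 4; 3U remain.
Put 3U in rack 4; 0U remain.
Final racks: [18] [14,6] [12,7] [12,5,3] [11,9] [9].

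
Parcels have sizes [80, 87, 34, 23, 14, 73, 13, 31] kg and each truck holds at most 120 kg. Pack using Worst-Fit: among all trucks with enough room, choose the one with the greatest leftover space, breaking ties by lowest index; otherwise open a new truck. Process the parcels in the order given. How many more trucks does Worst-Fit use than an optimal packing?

1

Worst-Fit: [80,34] [87,23] [14,73,13] [31] → 4 trucks.
Total size 355 kg; any packing needs at least ⌈355/120⌉ = 3 trucks.
An optimal packing achieves that bound: [87,31] [80,23,14] [73,34,13] → 3 trucks.
Excess: 4 − 3 = 1.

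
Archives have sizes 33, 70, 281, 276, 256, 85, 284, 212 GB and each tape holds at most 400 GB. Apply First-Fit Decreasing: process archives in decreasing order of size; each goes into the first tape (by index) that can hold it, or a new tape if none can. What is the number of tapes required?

5 tapes

Sorted descending: 284, 281, 276, 256, 212, 85, 70, 33.
tape 1: place 284 GB, 116 GB left
tape 2: place 281 GB, 119 GB left
tape 3: place 276 GB, 124 GB left
tape 4: place 256 GB, 144 GB left
tape 5: place 212 GB, 188 GB left
tape 1: place 85 GB, 31 GB left
tape 2: place 70 GB, 49 GB left
tape 2: place 33 GB, 16 GB left
Final tapes: [284,85] [281,70,33] [276] [256] [212].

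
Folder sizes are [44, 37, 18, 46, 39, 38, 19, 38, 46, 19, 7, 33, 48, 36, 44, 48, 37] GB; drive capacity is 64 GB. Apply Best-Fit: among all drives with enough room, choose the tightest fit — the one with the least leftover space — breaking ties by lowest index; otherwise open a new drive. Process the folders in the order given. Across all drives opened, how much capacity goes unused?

44 GB → drive 1 (remaining 20 GB)
37 GB → drive 2 (remaining 27 GB)
18 GB → drive 1 (remaining 2 GB)
46 GB → drive 3 (remaining 18 GB)
39 GB → drive 4 (remaining 25 GB)
38 GB → drive 5 (remaining 26 GB)
19 GB → drive 4 (remaining 6 GB)
38 GB → drive 6 (remaining 26 GB)
46 GB → drive 7 (remaining 18 GB)
19 GB → drive 5 (remaining 7 GB)
7 GB → drive 5 (remaining 0 GB)
33 GB → drive 8 (remaining 31 GB)
48 GB → drive 9 (remaining 16 GB)
36 GB → drive 10 (remaining 28 GB)
44 GB → drive 11 (remaining 20 GB)
48 GB → drive 12 (remaining 16 GB)
37 GB → drive 13 (remaining 27 GB)
13 drives × 64 GB = 832 GB; used 597 GB; unused 235 GB.

235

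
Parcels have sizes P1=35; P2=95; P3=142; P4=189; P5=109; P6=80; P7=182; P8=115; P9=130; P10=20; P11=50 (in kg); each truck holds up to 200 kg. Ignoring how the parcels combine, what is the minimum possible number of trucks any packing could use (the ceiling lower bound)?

6 trucks

Total size = 35 + 95 + 142 + 189 + 109 + 80 + 182 + 115 + 130 + 20 + 50 = 1147 kg.
⌈1147 / 200⌉ = 6.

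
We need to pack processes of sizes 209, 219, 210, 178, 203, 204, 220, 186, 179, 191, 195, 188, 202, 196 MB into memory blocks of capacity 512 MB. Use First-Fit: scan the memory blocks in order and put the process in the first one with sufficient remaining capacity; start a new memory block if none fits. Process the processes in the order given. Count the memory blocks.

209 MB → memory block 1 (remaining 303 MB)
219 MB → memory block 1 (remaining 84 MB)
210 MB → memory block 2 (remaining 302 MB)
178 MB → memory block 2 (remaining 124 MB)
203 MB → memory block 3 (remaining 309 MB)
204 MB → memory block 3 (remaining 105 MB)
220 MB → memory block 4 (remaining 292 MB)
186 MB → memory block 4 (remaining 106 MB)
179 MB → memory block 5 (remaining 333 MB)
191 MB → memory block 5 (remaining 142 MB)
195 MB → memory block 6 (remaining 317 MB)
188 MB → memory block 6 (remaining 129 MB)
202 MB → memory block 7 (remaining 310 MB)
196 MB → memory block 7 (remaining 114 MB)

7 memory blocks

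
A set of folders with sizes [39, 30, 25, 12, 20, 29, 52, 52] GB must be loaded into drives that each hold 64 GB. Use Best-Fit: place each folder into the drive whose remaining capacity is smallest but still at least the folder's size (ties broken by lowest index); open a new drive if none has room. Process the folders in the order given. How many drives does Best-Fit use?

5

drive 1: place 39 GB, 25 GB left
drive 2: place 30 GB, 34 GB left
drive 1: place 25 GB, 0 GB left
drive 2: place 12 GB, 22 GB left
drive 2: place 20 GB, 2 GB left
drive 3: place 29 GB, 35 GB left
drive 4: place 52 GB, 12 GB left
drive 5: place 52 GB, 12 GB left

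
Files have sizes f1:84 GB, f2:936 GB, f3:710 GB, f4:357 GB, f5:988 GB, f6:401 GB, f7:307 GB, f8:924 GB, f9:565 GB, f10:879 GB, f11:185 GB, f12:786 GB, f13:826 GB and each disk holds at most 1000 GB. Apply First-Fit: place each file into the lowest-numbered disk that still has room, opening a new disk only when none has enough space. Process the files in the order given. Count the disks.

9

f1 (84 GB) → disk 1 (remaining 916 GB)
f2 (936 GB) → disk 2 (remaining 64 GB)
f3 (710 GB) → disk 1 (remaining 206 GB)
f4 (357 GB) → disk 3 (remaining 643 GB)
f5 (988 GB) → disk 4 (remaining 12 GB)
f6 (401 GB) → disk 3 (remaining 242 GB)
f7 (307 GB) → disk 5 (remaining 693 GB)
f8 (924 GB) → disk 6 (remaining 76 GB)
f9 (565 GB) → disk 5 (remaining 128 GB)
f10 (879 GB) → disk 7 (remaining 121 GB)
f11 (185 GB) → disk 1 (remaining 21 GB)
f12 (786 GB) → disk 8 (remaining 214 GB)
f13 (826 GB) → disk 9 (remaining 174 GB)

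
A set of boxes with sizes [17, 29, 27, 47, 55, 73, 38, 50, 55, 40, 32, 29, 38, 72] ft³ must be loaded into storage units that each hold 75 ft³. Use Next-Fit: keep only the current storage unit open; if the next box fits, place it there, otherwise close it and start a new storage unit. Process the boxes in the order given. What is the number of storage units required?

storage unit 1: place 17 ft³, 58 ft³ left
storage unit 1: place 29 ft³, 29 ft³ left
storage unit 1: place 27 ft³, 2 ft³ left
storage unit 2: place 47 ft³, 28 ft³ left
storage unit 3: place 55 ft³, 20 ft³ left
storage unit 4: place 73 ft³, 2 ft³ left
storage unit 5: place 38 ft³, 37 ft³ left
storage unit 6: place 50 ft³, 25 ft³ left
storage unit 7: place 55 ft³, 20 ft³ left
storage unit 8: place 40 ft³, 35 ft³ left
storage unit 8: place 32 ft³, 3 ft³ left
storage unit 9: place 29 ft³, 46 ft³ left
storage unit 9: place 38 ft³, 8 ft³ left
storage unit 10: place 72 ft³, 3 ft³ left

10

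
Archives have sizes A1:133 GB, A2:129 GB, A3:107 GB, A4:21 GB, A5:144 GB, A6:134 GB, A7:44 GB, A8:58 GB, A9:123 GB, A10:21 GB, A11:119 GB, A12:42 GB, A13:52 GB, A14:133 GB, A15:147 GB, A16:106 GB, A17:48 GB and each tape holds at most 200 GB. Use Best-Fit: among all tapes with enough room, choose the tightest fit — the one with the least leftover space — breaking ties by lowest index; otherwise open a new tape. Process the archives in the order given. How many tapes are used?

tape 1: place A1 (133 GB), 67 GB left
tape 2: place A2 (129 GB), 71 GB left
tape 3: place A3 (107 GB), 93 GB left
tape 1: place A4 (21 GB), 46 GB left
tape 4: place A5 (144 GB), 56 GB left
tape 5: place A6 (134 GB), 66 GB left
tape 1: place A7 (44 GB), 2 GB left
tape 5: place A8 (58 GB), 8 GB left
tape 6: place A9 (123 GB), 77 GB left
tape 4: place A10 (21 GB), 35 GB left
tape 7: place A11 (119 GB), 81 GB left
tape 2: place A12 (42 GB), 29 GB left
tape 6: place A13 (52 GB), 25 GB left
tape 8: place A14 (133 GB), 67 GB left
tape 9: place A15 (147 GB), 53 GB left
tape 10: place A16 (106 GB), 94 GB left
tape 9: place A17 (48 GB), 5 GB left

10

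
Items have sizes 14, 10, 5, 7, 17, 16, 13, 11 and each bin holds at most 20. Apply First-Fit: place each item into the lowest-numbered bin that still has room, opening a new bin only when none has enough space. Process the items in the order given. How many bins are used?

bin 1: place 14, 6 left
bin 2: place 10, 10 left
bin 1: place 5, 1 left
bin 2: place 7, 3 left
bin 3: place 17, 3 left
bin 4: place 16, 4 left
bin 5: place 13, 7 left
bin 6: place 11, 9 left

6 bins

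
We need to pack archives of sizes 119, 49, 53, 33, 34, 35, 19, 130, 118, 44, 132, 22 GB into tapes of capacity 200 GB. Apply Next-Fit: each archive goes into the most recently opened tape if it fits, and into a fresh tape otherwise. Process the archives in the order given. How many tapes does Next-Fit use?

tape 1: place 119 GB, 81 GB left
tape 1: place 49 GB, 32 GB left
tape 2: place 53 GB, 147 GB left
tape 2: place 33 GB, 114 GB left
tape 2: place 34 GB, 80 GB left
tape 2: place 35 GB, 45 GB left
tape 2: place 19 GB, 26 GB left
tape 3: place 130 GB, 70 GB left
tape 4: place 118 GB, 82 GB left
tape 4: place 44 GB, 38 GB left
tape 5: place 132 GB, 68 GB left
tape 5: place 22 GB, 46 GB left
Final tapes: [119,49] [53,33,34,35,19] [130] [118,44] [132,22].

5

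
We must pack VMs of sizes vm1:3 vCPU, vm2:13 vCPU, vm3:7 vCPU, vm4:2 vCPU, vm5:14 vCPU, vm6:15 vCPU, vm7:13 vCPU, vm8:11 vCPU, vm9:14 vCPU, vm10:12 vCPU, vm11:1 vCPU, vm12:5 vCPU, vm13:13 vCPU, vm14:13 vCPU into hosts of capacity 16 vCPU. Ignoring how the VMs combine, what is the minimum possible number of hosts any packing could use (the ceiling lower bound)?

Total size = 3 + 13 + 7 + 2 + 14 + 15 + 13 + 11 + 14 + 12 + 1 + 5 + 13 + 13 = 136 vCPU.
⌈136 / 16⌉ = 9.

9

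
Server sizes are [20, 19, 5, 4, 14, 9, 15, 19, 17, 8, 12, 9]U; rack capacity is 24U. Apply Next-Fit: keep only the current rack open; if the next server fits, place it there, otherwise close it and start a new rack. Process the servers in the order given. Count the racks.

8

20U → rack 1 (remaining 4U)
19U → rack 2 (remaining 5U)
5U → rack 2 (remaining 0U)
4U → rack 3 (remaining 20U)
14U → rack 3 (remaining 6U)
9U → rack 4 (remaining 15U)
15U → rack 4 (remaining 0U)
19U → rack 5 (remaining 5U)
17U → rack 6 (remaining 7U)
8U → rack 7 (remaining 16U)
12U → rack 7 (remaining 4U)
9U → rack 8 (remaining 15U)
Final racks: [20] [19,5] [4,14] [9,15] [19] [17] [8,12] [9].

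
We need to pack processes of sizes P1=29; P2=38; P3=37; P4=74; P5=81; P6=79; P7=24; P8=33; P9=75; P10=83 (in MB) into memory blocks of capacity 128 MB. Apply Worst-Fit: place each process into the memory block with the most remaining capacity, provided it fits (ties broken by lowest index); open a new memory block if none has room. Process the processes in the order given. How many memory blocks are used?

6

Put P1 (29 MB) in memory block 1; 99 MB remain.
Put P2 (38 MB) in memory block 1; 61 MB remain.
Put P3 (37 MB) in memory block 1; 24 MB remain.
Put P4 (74 MB) in memory block 2; 54 MB remain.
Put P5 (81 MB) in memory block 3; 47 MB remain.
Put P6 (79 MB) in memory block 4; 49 MB remain.
Put P7 (24 MB) in memory block 2; 30 MB remain.
Put P8 (33 MB) in memory block 4; 16 MB remain.
Put P9 (75 MB) in memory block 5; 53 MB remain.
Put P10 (83 MB) in memory block 6; 45 MB remain.
Final memory blocks: [29,38,37] [74,24] [81] [79,33] [75] [83].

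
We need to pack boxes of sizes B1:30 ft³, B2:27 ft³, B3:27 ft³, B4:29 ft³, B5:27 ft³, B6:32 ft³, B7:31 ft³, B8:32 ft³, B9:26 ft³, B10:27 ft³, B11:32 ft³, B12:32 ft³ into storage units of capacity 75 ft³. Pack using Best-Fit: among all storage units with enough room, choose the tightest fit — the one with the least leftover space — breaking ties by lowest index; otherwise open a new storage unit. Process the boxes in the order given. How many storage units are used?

Put B1 (30 ft³) in storage unit 1; 45 ft³ remain.
Put B2 (27 ft³) in storage unit 1; 18 ft³ remain.
Put B3 (27 ft³) in storage unit 2; 48 ft³ remain.
Put B4 (29 ft³) in storage unit 2; 19 ft³ remain.
Put B5 (27 ft³) in storage unit 3; 48 ft³ remain.
Put B6 (32 ft³) in storage unit 3; 16 ft³ remain.
Put B7 (31 ft³) in storage unit 4; 44 ft³ remain.
Put B8 (32 ft³) in storage unit 4; 12 ft³ remain.
Put B9 (26 ft³) in storage unit 5; 49 ft³ remain.
Put B10 (27 ft³) in storage unit 5; 22 ft³ remain.
Put B11 (32 ft³) in storage unit 6; 43 ft³ remain.
Put B12 (32 ft³) in storage unit 6; 11 ft³ remain.

6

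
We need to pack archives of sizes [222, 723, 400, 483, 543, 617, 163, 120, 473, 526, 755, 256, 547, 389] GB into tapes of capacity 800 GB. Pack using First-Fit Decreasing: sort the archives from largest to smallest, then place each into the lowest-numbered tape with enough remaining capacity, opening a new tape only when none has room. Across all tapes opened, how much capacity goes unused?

983

Sorted descending: 755, 723, 617, 547, 543, 526, 483, 473, 400, 389, 256, 222, 163, 120.
Put 755 GB in tape 1; 45 GB remain.
Put 723 GB in tape 2; 77 GB remain.
Put 617 GB in tape 3; 183 GB remain.
Put 547 GB in tape 4; 253 GB remain.
Put 543 GB in tape 5; 257 GB remain.
Put 526 GB in tape 6; 274 GB remain.
Put 483 GB in tape 7; 317 GB remain.
Put 473 GB in tape 8; 327 GB remain.
Put 400 GB in tape 9; 400 GB remain.
Put 389 GB in tape 9; 11 GB remain.
Put 256 GB in tape 5; 1 GB remain.
Put 222 GB in tape 4; 31 GB remain.
Put 163 GB in tape 3; 20 GB remain.
Put 120 GB in tape 6; 154 GB remain.
9 tapes × 800 GB = 7200 GB; used 6217 GB; unused 983 GB.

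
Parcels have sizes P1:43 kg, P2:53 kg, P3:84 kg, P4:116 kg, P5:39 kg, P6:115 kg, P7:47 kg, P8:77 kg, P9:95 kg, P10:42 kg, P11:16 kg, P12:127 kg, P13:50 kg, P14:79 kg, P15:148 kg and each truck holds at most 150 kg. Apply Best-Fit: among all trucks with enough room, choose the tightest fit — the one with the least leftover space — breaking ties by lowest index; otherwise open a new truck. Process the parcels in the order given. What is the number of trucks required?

P1 (43 kg) → truck 1 (remaining 107 kg)
P2 (53 kg) → truck 1 (remaining 54 kg)
P3 (84 kg) → truck 2 (remaining 66 kg)
P4 (116 kg) → truck 3 (remaining 34 kg)
P5 (39 kg) → truck 1 (remaining 15 kg)
P6 (115 kg) → truck 4 (remaining 35 kg)
P7 (47 kg) → truck 2 (remaining 19 kg)
P8 (77 kg) → truck 5 (remaining 73 kg)
P9 (95 kg) → truck 6 (remaining 55 kg)
P10 (42 kg) → truck 6 (remaining 13 kg)
P11 (16 kg) → truck 2 (remaining 3 kg)
P12 (127 kg) → truck 7 (remaining 23 kg)
P13 (50 kg) → truck 5 (remaining 23 kg)
P14 (79 kg) → truck 8 (remaining 71 kg)
P15 (148 kg) → truck 9 (remaining 2 kg)

9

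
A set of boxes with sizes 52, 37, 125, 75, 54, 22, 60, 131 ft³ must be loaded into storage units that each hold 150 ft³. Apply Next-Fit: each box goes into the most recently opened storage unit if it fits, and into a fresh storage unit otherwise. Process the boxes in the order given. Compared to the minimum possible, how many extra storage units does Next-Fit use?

Next-Fit: [52,37] [125] [75,54] [22,60] [131] → 5 storage units.
Total size 556 ft³; any packing needs at least ⌈556/150⌉ = 4 storage units.
An optimal packing achieves that bound: [131] [125,22] [75,60] [54,52,37] → 4 storage units.
Excess: 5 − 4 = 1.

1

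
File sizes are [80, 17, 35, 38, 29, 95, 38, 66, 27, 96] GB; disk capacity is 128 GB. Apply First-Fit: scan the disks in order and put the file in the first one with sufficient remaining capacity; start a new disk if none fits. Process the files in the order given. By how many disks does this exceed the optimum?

0

First-Fit: [80,17,29] [35,38,38] [95,27] [66] [96] → 5 disks.
Total size 521 GB; any packing needs at least ⌈521/128⌉ = 5 disks.
So 5 is already optimal.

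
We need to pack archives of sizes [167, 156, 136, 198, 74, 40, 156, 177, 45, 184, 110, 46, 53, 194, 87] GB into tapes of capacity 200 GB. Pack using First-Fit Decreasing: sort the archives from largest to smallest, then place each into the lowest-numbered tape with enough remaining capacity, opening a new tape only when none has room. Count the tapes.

10 tapes

Sorted descending: 198, 194, 184, 177, 167, 156, 156, 136, 110, 87, 74, 53, 46, 45, 40.
tape 1: place 198 GB, 2 GB left
tape 2: place 194 GB, 6 GB left
tape 3: place 184 GB, 16 GB left
tape 4: place 177 GB, 23 GB left
tape 5: place 167 GB, 33 GB left
tape 6: place 156 GB, 44 GB left
tape 7: place 156 GB, 44 GB left
tape 8: place 136 GB, 64 GB left
tape 9: place 110 GB, 90 GB left
tape 9: place 87 GB, 3 GB left
tape 10: place 74 GB, 126 GB left
tape 8: place 53 GB, 11 GB left
tape 10: place 46 GB, 80 GB left
tape 10: place 45 GB, 35 GB left
tape 6: place 40 GB, 4 GB left
Final tapes: [198] [194] [184] [177] [167] [156,40] [156] [136,53] [110,87] [74,46,45].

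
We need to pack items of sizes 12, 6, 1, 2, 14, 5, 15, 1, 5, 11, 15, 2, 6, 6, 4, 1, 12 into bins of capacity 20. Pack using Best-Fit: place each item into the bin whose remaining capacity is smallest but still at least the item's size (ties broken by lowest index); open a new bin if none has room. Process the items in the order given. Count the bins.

12 → bin 1 (remaining 8)
6 → bin 1 (remaining 2)
1 → bin 1 (remaining 1)
2 → bin 2 (remaining 18)
14 → bin 2 (remaining 4)
5 → bin 3 (remaining 15)
15 → bin 3 (remaining 0)
1 → bin 1 (remaining 0)
5 → bin 4 (remaining 15)
11 → bin 4 (remaining 4)
15 → bin 5 (remaining 5)
2 → bin 2 (remaining 2)
6 → bin 6 (remaining 14)
6 → bin 6 (remaining 8)
4 → bin 4 (remaining 0)
1 → bin 2 (remaining 1)
12 → bin 7 (remaining 8)

7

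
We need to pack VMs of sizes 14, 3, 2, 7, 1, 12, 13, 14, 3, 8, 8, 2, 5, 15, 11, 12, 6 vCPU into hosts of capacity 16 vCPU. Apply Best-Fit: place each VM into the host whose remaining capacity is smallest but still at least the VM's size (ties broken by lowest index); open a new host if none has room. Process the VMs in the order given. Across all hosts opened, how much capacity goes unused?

14 vCPU → host 1 (remaining 2 vCPU)
3 vCPU → host 2 (remaining 13 vCPU)
2 vCPU → host 1 (remaining 0 vCPU)
7 vCPU → host 2 (remaining 6 vCPU)
1 vCPU → host 2 (remaining 5 vCPU)
12 vCPU → host 3 (remaining 4 vCPU)
13 vCPU → host 4 (remaining 3 vCPU)
14 vCPU → host 5 (remaining 2 vCPU)
3 vCPU → host 4 (remaining 0 vCPU)
8 vCPU → host 6 (remaining 8 vCPU)
8 vCPU → host 6 (remaining 0 vCPU)
2 vCPU → host 5 (remaining 0 vCPU)
5 vCPU → host 2 (remaining 0 vCPU)
15 vCPU → host 7 (remaining 1 vCPU)
11 vCPU → host 8 (remaining 5 vCPU)
12 vCPU → host 9 (remaining 4 vCPU)
6 vCPU → host 10 (remaining 10 vCPU)
10 hosts × 16 vCPU = 160 vCPU; used 136 vCPU; unused 24 vCPU.

24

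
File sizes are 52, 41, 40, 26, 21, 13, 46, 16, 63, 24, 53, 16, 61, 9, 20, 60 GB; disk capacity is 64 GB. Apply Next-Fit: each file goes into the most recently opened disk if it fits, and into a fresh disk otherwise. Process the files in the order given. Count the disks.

12

Put 52 GB in disk 1; 12 GB remain.
Put 41 GB in disk 2; 23 GB remain.
Put 40 GB in disk 3; 24 GB remain.
Put 26 GB in disk 4; 38 GB remain.
Put 21 GB in disk 4; 17 GB remain.
Put 13 GB in disk 4; 4 GB remain.
Put 46 GB in disk 5; 18 GB remain.
Put 16 GB in disk 5; 2 GB remain.
Put 63 GB in disk 6; 1 GB remain.
Put 24 GB in disk 7; 40 GB remain.
Put 53 GB in disk 8; 11 GB remain.
Put 16 GB in disk 9; 48 GB remain.
Put 61 GB in disk 10; 3 GB remain.
Put 9 GB in disk 11; 55 GB remain.
Put 20 GB in disk 11; 35 GB remain.
Put 60 GB in disk 12; 4 GB remain.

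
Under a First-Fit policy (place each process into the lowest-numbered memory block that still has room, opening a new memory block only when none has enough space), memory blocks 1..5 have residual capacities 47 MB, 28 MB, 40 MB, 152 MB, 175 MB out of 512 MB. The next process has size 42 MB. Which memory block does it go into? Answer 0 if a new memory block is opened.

Memory blocks with room: memory block 1 (47 MB), memory block 4 (152 MB), memory block 5 (175 MB).
The first with room is memory block 1.

1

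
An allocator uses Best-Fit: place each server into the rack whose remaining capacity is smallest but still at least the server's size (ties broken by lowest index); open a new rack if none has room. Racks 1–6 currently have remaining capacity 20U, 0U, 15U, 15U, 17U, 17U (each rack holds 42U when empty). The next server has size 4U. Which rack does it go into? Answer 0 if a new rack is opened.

Racks with room: rack 1 (20U), rack 3 (15U), rack 4 (15U), rack 5 (17U), rack 6 (17U).
Tightest fit is rack 3 with 15U free.

3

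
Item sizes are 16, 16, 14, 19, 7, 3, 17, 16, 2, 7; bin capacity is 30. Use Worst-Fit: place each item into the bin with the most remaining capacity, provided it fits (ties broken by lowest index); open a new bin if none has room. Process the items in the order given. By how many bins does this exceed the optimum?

0

Worst-Fit: [16,14] [16,7] [19,3] [17,7] [16,2] → 5 bins.
5 items exceed 15 (half the capacity), and no two of those can share a bin, so at least 5 bins are needed.
So 5 is already optimal.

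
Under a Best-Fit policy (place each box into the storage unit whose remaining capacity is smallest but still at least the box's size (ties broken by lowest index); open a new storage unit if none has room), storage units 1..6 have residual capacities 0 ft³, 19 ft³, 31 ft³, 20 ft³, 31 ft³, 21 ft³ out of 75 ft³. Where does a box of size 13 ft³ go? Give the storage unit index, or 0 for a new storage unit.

2

Storage units with room: storage unit 2 (19 ft³), storage unit 3 (31 ft³), storage unit 4 (20 ft³), storage unit 5 (31 ft³), storage unit 6 (21 ft³).
Tightest fit is storage unit 2 with 19 ft³ free.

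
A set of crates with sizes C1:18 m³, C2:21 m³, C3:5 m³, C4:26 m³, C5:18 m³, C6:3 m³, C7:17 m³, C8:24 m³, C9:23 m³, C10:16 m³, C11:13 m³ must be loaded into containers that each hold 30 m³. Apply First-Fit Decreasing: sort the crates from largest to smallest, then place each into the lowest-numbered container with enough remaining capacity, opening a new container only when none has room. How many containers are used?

8

Sorted descending: 26, 24, 23, 21, 18, 18, 17, 16, 13, 5, 3.
container 1: place 26 m³, 4 m³ left
container 2: place 24 m³, 6 m³ left
container 3: place 23 m³, 7 m³ left
container 4: place 21 m³, 9 m³ left
container 5: place 18 m³, 12 m³ left
container 6: place 18 m³, 12 m³ left
container 7: place 17 m³, 13 m³ left
container 8: place 16 m³, 14 m³ left
container 7: place 13 m³, 0 m³ left
container 2: place 5 m³, 1 m³ left
container 1: place 3 m³, 1 m³ left
Final containers: [26,3] [24,5] [23] [21] [18] [18] [17,13] [16].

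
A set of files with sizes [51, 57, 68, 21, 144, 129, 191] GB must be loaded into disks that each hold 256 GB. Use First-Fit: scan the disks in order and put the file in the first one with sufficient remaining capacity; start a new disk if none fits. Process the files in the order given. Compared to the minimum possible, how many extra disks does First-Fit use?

1

First-Fit: [51,57,68,21] [144] [129] [191] → 4 disks.
Total size 661 GB; any packing needs at least ⌈661/256⌉ = 3 disks.
An optimal packing achieves that bound: [191,57] [144,68,21] [129,51] → 3 disks.
Excess: 4 − 3 = 1.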